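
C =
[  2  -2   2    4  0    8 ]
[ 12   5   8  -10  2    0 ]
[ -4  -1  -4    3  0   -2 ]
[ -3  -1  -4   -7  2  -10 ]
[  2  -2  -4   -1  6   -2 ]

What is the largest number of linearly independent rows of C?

Row reduce to echelon form.
R2 ← R2 − (6)·R1: [0, 17, -4, -34, 2, -48]
R3 ← R3 + (2)·R1: [0, -5, 0, 11, 0, 14]
R4 ← R4 + (3/2)·R1: [0, -4, -1, -1, 2, 2]
R5 ← R5 − R1: [0, 0, -6, -5, 6, -10]
R3 ← R3 + (5/17)·R2: [0, 0, -20/17, 1, 10/17, -2/17]
R4 ← R4 + (4/17)·R2: [0, 0, -33/17, -9, 42/17, -158/17]
R4 ← R4 − (33/20)·R3: [0, 0, 0, -213/20, 3/2, -91/10]
R5 ← R5 − (51/10)·R3: [0, 0, 0, -101/10, 3, -47/5]
R5 ← R5 − (202/213)·R4: [0, 0, 0, 0, 112/71, -164/213]
Echelon form has 5 nonzero rows, so rank(C) = 5.
The rank gives the maximum number of linearly independent rows: 5.

5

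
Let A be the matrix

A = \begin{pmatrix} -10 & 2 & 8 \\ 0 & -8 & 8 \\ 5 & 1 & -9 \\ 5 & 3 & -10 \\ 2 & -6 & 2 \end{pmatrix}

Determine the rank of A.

3

Row reduce to echelon form.
R3 ← R3 + (1/2)·R1: [0, 2, -5]
R4 ← R4 + (1/2)·R1: [0, 4, -6]
R5 ← R5 + (1/5)·R1: [0, -28/5, 18/5]
R3 ← R3 + (1/4)·R2: [0, 0, -3]
R4 ← R4 + (1/2)·R2: [0, 0, -2]
R5 ← R5 − (7/10)·R2: [0, 0, -2]
R4 ← R4 − (2/3)·R3: [0, 0, 0]
R5 ← R5 − (2/3)·R3: [0, 0, 0]
Echelon form has 3 nonzero rows, so rank(A) = 3.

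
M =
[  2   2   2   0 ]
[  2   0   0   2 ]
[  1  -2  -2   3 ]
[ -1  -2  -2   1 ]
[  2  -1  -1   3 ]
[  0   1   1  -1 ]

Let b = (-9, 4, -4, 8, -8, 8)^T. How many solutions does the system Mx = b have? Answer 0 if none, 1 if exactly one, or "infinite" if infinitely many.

0

Row reduce the augmented matrix [M | b].
R2 ← R2 − R1: [0, -2, -2, 2, 13]
R3 ← R3 − (1/2)·R1: [0, -3, -3, 3, 1/2]
R4 ← R4 + (1/2)·R1: [0, -1, -1, 1, 7/2]
R5 ← R5 − R1: [0, -3, -3, 3, 1]
R3 ← R3 − (3/2)·R2: [0, 0, 0, 0, -19]
R4 ← R4 − (1/2)·R2: [0, 0, 0, 0, -3]
R5 ← R5 − (3/2)·R2: [0, 0, 0, 0, -37/2]
R6 ← R6 + (1/2)·R2: [0, 0, 0, 0, 29/2]
R4 ← R4 − (3/19)·R3: [0, 0, 0, 0, 0]
R5 ← R5 − (37/38)·R3: [0, 0, 0, 0, 0]
R6 ← R6 + (29/38)·R3: [0, 0, 0, 0, 0]
The echelon form has 3 nonzero rows; the last pivot sits in the augmented column, so rank(M) = 2 but rank([M|b]) = 3.
Since the ranks differ, the system is inconsistent.
It has no solutions.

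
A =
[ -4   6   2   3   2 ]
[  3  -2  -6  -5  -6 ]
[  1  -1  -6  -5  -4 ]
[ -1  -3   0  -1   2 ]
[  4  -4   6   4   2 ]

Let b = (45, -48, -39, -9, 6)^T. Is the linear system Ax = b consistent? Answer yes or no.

Row reduce the augmented matrix [A | b].
R2 ← R2 + (3/4)·R1: [0, 5/2, -9/2, -11/4, -9/2, -57/4]
R3 ← R3 + (1/4)·R1: [0, 1/2, -11/2, -17/4, -7/2, -111/4]
R4 ← R4 − (1/4)·R1: [0, -9/2, -1/2, -7/4, 3/2, -81/4]
R5 ← R5 + R1: [0, 2, 8, 7, 4, 51]
R3 ← R3 − (1/5)·R2: [0, 0, -23/5, -37/10, -13/5, -249/10]
R4 ← R4 + (9/5)·R2: [0, 0, -43/5, -67/10, -33/5, -459/10]
R5 ← R5 − (4/5)·R2: [0, 0, 58/5, 46/5, 38/5, 312/5]
R4 ← R4 − (43/23)·R3: [0, 0, 0, 5/23, -40/23, 15/23]
R5 ← R5 + (58/23)·R3: [0, 0, 0, -3/23, 24/23, -9/23]
R5 ← R5 + (3/5)·R4: [0, 0, 0, 0, 0, 0]
The echelon form has 4 nonzero rows, and every pivot lies in the first 5 columns, so rank(A) = rank([A|b]) = 4.
The system is consistent.

yes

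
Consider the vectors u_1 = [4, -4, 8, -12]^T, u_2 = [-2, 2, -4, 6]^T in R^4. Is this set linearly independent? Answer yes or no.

Form the matrix with these vectors as rows and row reduce.
R2 ← R2 + (1/2)·R1: [0, 0, 0, 0]
1 nonzero row, so the 2 vectors span a space of dimension 1.
Since 1 < 2, the vectors are linearly dependent.

no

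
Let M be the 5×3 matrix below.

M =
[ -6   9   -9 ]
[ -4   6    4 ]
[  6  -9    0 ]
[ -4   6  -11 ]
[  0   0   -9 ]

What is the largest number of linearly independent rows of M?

Row reduce to echelon form.
R2 ← R2 − (2/3)·R1: [0, 0, 10]
R3 ← R3 + R1: [0, 0, -9]
R4 ← R4 − (2/3)·R1: [0, 0, -5]
R3 ← R3 + (9/10)·R2: [0, 0, 0]
R4 ← R4 + (1/2)·R2: [0, 0, 0]
R5 ← R5 + (9/10)·R2: [0, 0, 0]
Echelon form has 2 nonzero rows, so rank(M) = 2.
The rank gives the maximum number of linearly independent rows: 2.

2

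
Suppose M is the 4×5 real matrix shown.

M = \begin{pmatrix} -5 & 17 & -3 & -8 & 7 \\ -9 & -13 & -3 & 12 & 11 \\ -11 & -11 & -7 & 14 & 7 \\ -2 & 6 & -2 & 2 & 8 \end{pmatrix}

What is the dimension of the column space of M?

4

Row reduce to echelon form.
R2 ← R2 − (9/5)·R1: [0, -218/5, 12/5, 132/5, -8/5]
R3 ← R3 − (11/5)·R1: [0, -242/5, -2/5, 158/5, -42/5]
R4 ← R4 − (2/5)·R1: [0, -4/5, -4/5, 26/5, 26/5]
R3 ← R3 − (121/109)·R2: [0, 0, -334/109, 250/109, -722/109]
R4 ← R4 − (2/109)·R2: [0, 0, -92/109, 514/109, 570/109]
R4 ← R4 − (46/167)·R3: [0, 0, 0, 682/167, 1178/167]
Echelon form has 4 nonzero rows, so rank(M) = 4.
The column space has dimension equal to the rank: 4.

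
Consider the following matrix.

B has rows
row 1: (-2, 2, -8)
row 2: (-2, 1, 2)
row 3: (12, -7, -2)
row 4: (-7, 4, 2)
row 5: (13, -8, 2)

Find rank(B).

2

Row reduce to echelon form.
R2 ← R2 − R1: [0, -1, 10]
R3 ← R3 + (6)·R1: [0, 5, -50]
R4 ← R4 − (7/2)·R1: [0, -3, 30]
R5 ← R5 + (13/2)·R1: [0, 5, -50]
R3 ← R3 + (5)·R2: [0, 0, 0]
R4 ← R4 − (3)·R2: [0, 0, 0]
R5 ← R5 + (5)·R2: [0, 0, 0]
Echelon form has 2 nonzero rows, so rank(B) = 2.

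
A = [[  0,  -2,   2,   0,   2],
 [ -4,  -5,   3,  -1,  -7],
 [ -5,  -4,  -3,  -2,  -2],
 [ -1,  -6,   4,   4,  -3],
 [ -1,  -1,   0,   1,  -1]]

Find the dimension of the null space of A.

0

Row reduce to echelon form.
Swap R1 ↔ R2
R3 ← R3 − (5/4)·R1: [0, 9/4, -27/4, -3/4, 27/4]
R4 ← R4 − (1/4)·R1: [0, -19/4, 13/4, 17/4, -5/4]
R5 ← R5 − (1/4)·R1: [0, 1/4, -3/4, 5/4, 3/4]
R3 ← R3 + (9/8)·R2: [0, 0, -9/2, -3/4, 9]
R4 ← R4 − (19/8)·R2: [0, 0, -3/2, 17/4, -6]
R5 ← R5 + (1/8)·R2: [0, 0, -1/2, 5/4, 1]
R4 ← R4 − (1/3)·R3: [0, 0, 0, 9/2, -9]
R5 ← R5 − (1/9)·R3: [0, 0, 0, 4/3, 0]
R5 ← R5 − (8/27)·R4: [0, 0, 0, 0, 8/3]
5 nonzero rows, so rank(A) = 5.
A has 5 columns; by rank–nullity, nullity = 5 − 5 = 0.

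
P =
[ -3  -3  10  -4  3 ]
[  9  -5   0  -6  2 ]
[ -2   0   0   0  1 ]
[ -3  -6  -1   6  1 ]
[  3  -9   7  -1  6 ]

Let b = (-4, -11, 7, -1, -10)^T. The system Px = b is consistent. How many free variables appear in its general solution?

Row reduce the augmented matrix [P | b].
R2 ← R2 + (3)·R1: [0, -14, 30, -18, 11, -23]
R3 ← R3 − (2/3)·R1: [0, 2, -20/3, 8/3, -1, 29/3]
R4 ← R4 − R1: [0, -3, -11, 10, -2, 3]
R5 ← R5 + R1: [0, -12, 17, -5, 9, -14]
R3 ← R3 + (1/7)·R2: [0, 0, -50/21, 2/21, 4/7, 134/21]
R4 ← R4 − (3/14)·R2: [0, 0, -122/7, 97/7, -61/14, 111/14]
R5 ← R5 − (6/7)·R2: [0, 0, -61/7, 73/7, -3/7, 40/7]
R4 ← R4 − (183/25)·R3: [0, 0, 0, 329/25, -427/50, -1939/50]
R5 ← R5 − (183/50)·R3: [0, 0, 0, 252/25, -63/25, -441/25]
R5 ← R5 − (36/47)·R4: [0, 0, 0, 0, 189/47, 567/47]
The echelon form has 5 nonzero rows, and every pivot lies in the first 5 columns, so rank(P) = rank([P|b]) = 5.
The system is consistent.
Free variables = (unknowns) − (rank) = 5 − 5 = 0.

0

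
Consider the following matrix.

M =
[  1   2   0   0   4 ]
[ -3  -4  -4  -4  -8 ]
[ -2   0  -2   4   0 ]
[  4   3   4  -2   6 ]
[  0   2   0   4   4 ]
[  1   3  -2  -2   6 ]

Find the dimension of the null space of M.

Row reduce to echelon form.
R2 ← R2 + (3)·R1: [0, 2, -4, -4, 4]
R3 ← R3 + (2)·R1: [0, 4, -2, 4, 8]
R4 ← R4 − (4)·R1: [0, -5, 4, -2, -10]
R6 ← R6 − R1: [0, 1, -2, -2, 2]
R3 ← R3 − (2)·R2: [0, 0, 6, 12, 0]
R4 ← R4 + (5/2)·R2: [0, 0, -6, -12, 0]
R5 ← R5 − R2: [0, 0, 4, 8, 0]
R6 ← R6 − (1/2)·R2: [0, 0, 0, 0, 0]
R4 ← R4 + R3: [0, 0, 0, 0, 0]
R5 ← R5 − (2/3)·R3: [0, 0, 0, 0, 0]
3 nonzero rows, so rank(M) = 3.
M has 5 columns; by rank–nullity, nullity = 5 − 3 = 2.

2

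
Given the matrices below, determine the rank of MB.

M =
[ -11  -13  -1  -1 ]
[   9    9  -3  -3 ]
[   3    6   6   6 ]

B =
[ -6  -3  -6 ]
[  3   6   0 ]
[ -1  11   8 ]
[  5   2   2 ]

First compute MB:
[[ 23, -58,  56],
 [-39, -12, -84],
 [ 24, 105,  42]]
Now row reduce the product.
R2 ← R2 + (39/23)·R1: [0, -2538/23, 252/23]
R3 ← R3 − (24/23)·R1: [0, 3807/23, -378/23]
R3 ← R3 + (3/2)·R2: [0, 0, 0]
2 nonzero rows, so rank(MB) = 2.

2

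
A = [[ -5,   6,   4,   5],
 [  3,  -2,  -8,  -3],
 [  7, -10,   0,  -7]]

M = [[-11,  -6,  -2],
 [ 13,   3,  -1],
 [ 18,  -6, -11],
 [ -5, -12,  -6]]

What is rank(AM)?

2

First compute AM:
[[180, -36, -70],
 [-188,  60, 102],
 [-172,  12,  38]]
Now row reduce the product.
R2 ← R2 + (47/45)·R1: [0, 112/5, 260/9]
R3 ← R3 + (43/45)·R1: [0, -112/5, -260/9]
R3 ← R3 + R2: [0, 0, 0]
2 nonzero rows, so rank(AM) = 2.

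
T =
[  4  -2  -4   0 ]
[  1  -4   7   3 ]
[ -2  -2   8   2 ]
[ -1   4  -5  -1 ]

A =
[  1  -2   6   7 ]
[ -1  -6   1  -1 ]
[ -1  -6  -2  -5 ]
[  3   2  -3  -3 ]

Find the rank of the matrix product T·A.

First compute TA:
[[ 10,  28,  30,  50],
 [  7, -14, -21, -33],
 [ -2, -28, -36, -58],
 [ -3,   6,  11,  17]]
Now row reduce the product.
R2 ← R2 − (7/10)·R1: [0, -168/5, -42, -68]
R3 ← R3 + (1/5)·R1: [0, -112/5, -30, -48]
R4 ← R4 + (3/10)·R1: [0, 72/5, 20, 32]
R3 ← R3 − (2/3)·R2: [0, 0, -2, -8/3]
R4 ← R4 + (3/7)·R2: [0, 0, 2, 20/7]
R4 ← R4 + R3: [0, 0, 0, 4/21]
4 nonzero rows, so rank(TA) = 4.

4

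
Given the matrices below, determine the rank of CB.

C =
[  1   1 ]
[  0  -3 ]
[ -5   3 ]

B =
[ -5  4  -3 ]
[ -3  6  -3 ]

2

First compute CB:
[[ -8,  10,  -6],
 [  9, -18,   9],
 [ 16,  -2,   6]]
Now row reduce the product.
R2 ← R2 + (9/8)·R1: [0, -27/4, 9/4]
R3 ← R3 + (2)·R1: [0, 18, -6]
R3 ← R3 + (8/3)·R2: [0, 0, 0]
2 nonzero rows, so rank(CB) = 2.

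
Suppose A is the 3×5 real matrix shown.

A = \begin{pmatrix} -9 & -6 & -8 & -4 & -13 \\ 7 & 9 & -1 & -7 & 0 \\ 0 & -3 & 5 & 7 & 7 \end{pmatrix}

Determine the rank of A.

Row reduce to echelon form.
R2 ← R2 + (7/9)·R1: [0, 13/3, -65/9, -91/9, -91/9]
R3 ← R3 + (9/13)·R2: [0, 0, 0, 0, 0]
Echelon form has 2 nonzero rows, so rank(A) = 2.

2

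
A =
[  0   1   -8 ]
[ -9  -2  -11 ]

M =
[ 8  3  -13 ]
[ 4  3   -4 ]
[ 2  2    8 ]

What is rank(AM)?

First compute AM:
[[-12, -13, -68],
 [-102, -55,  37]]
Now row reduce the product.
R2 ← R2 − (17/2)·R1: [0, 111/2, 615]
2 nonzero rows, so rank(AM) = 2.

2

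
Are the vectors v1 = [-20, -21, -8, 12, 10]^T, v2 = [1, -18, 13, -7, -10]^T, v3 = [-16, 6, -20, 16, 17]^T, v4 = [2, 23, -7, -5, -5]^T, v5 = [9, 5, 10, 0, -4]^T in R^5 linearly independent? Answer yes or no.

Form the matrix with these vectors as rows and row reduce.
R2 ← R2 + (1/20)·R1: [0, -381/20, 63/5, -32/5, -19/2]
R3 ← R3 − (4/5)·R1: [0, 114/5, -68/5, 32/5, 9]
R4 ← R4 + (1/10)·R1: [0, 209/10, -39/5, -19/5, -4]
R5 ← R5 + (9/20)·R1: [0, -89/20, 32/5, 27/5, 1/2]
R3 ← R3 + (152/127)·R2: [0, 0, 188/127, -160/127, -301/127]
R4 ← R4 + (418/381)·R2: [0, 0, 765/127, -4123/381, -5495/381]
R5 ← R5 − (89/381)·R2: [0, 0, 439/127, 2627/381, 1036/381]
R4 ← R4 − (765/188)·R3: [0, 0, 0, -803/141, -2695/564]
R5 ← R5 − (439/188)·R3: [0, 0, 0, 1387/141, 4655/564]
R5 ← R5 + (19/11)·R4: [0, 0, 0, 0, 0]
4 nonzero rows, so the 5 vectors span a space of dimension 4.
Since 4 < 5, the vectors are linearly dependent.

no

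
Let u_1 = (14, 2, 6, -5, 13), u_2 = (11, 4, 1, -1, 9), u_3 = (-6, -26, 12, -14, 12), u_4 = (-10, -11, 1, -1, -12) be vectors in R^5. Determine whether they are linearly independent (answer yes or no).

Form the matrix with these vectors as rows and row reduce.
R2 ← R2 − (11/14)·R1: [0, 17/7, -26/7, 41/14, -17/14]
R3 ← R3 + (3/7)·R1: [0, -176/7, 102/7, -113/7, 123/7]
R4 ← R4 + (5/7)·R1: [0, -67/7, 37/7, -32/7, -19/7]
R3 ← R3 + (176/17)·R2: [0, 0, -406/17, 241/17, 5]
R4 ← R4 + (67/17)·R2: [0, 0, -159/17, 237/34, -15/2]
R4 ← R4 − (159/406)·R3: [0, 0, 0, 288/203, -1920/203]
4 nonzero rows, so the 4 vectors span a space of dimension 4.
Since 4 = 4, the vectors are linearly independent.

yes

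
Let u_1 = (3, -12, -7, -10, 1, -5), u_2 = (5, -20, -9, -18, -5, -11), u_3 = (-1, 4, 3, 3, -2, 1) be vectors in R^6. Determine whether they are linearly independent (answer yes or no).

Form the matrix with these vectors as rows and row reduce.
R2 ← R2 − (5/3)·R1: [0, 0, 8/3, -4/3, -20/3, -8/3]
R3 ← R3 + (1/3)·R1: [0, 0, 2/3, -1/3, -5/3, -2/3]
R3 ← R3 − (1/4)·R2: [0, 0, 0, 0, 0, 0]
2 nonzero rows, so the 3 vectors span a space of dimension 2.
Since 2 < 3, the vectors are linearly dependent.

no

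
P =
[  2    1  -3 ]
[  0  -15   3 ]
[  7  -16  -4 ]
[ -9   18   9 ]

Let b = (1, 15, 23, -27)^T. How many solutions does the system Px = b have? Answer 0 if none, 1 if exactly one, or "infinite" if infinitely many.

Row reduce the augmented matrix [P | b].
R3 ← R3 − (7/2)·R1: [0, -39/2, 13/2, 39/2]
R4 ← R4 + (9/2)·R1: [0, 45/2, -9/2, -45/2]
R3 ← R3 − (13/10)·R2: [0, 0, 13/5, 0]
R4 ← R4 + (3/2)·R2: [0, 0, 0, 0]
The echelon form has 3 nonzero rows, and every pivot lies in the first 3 columns, so rank(P) = rank([P|b]) = 3.
The system is consistent.
rank = 3 = number of unknowns, so the solution is unique.

1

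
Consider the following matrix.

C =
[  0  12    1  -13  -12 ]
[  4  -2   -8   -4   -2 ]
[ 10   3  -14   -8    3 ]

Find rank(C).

3

Row reduce to echelon form.
Swap R1 ↔ R2
R3 ← R3 − (5/2)·R1: [0, 8, 6, 2, 8]
R3 ← R3 − (2/3)·R2: [0, 0, 16/3, 32/3, 16]
Echelon form has 3 nonzero rows, so rank(C) = 3.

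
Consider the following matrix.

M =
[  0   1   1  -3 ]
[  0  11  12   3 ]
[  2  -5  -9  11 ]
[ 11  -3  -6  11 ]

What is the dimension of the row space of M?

Row reduce to echelon form.
Swap R1 ↔ R3
R4 ← R4 − (11/2)·R1: [0, 49/2, 87/2, -99/2]
R3 ← R3 − (1/11)·R2: [0, 0, -1/11, -36/11]
R4 ← R4 − (49/22)·R2: [0, 0, 369/22, -618/11]
R4 ← R4 + (369/2)·R3: [0, 0, 0, -660]
Echelon form has 4 nonzero rows, so rank(M) = 4.
The row space has dimension equal to the rank: 4.

4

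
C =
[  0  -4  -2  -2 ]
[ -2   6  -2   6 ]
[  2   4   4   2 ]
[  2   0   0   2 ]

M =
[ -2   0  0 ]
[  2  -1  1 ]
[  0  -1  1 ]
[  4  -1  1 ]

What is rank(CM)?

2

First compute CM:
[[-16,   8,  -8],
 [ 40, -10,  10],
 [ 12, -10,  10],
 [  4,  -2,   2]]
Now row reduce the product.
R2 ← R2 + (5/2)·R1: [0, 10, -10]
R3 ← R3 + (3/4)·R1: [0, -4, 4]
R4 ← R4 + (1/4)·R1: [0, 0, 0]
R3 ← R3 + (2/5)·R2: [0, 0, 0]
2 nonzero rows, so rank(CM) = 2.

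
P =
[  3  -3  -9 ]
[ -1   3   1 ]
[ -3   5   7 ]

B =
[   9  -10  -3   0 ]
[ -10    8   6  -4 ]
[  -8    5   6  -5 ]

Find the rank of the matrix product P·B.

First compute PB:
[[129, -99, -81,  57],
 [-47,  39,  27, -17],
 [-133, 105,  81, -55]]
Now row reduce the product.
R2 ← R2 + (47/129)·R1: [0, 126/43, -108/43, 162/43]
R3 ← R3 + (133/129)·R1: [0, 126/43, -108/43, 162/43]
R3 ← R3 − R2: [0, 0, 0, 0]
2 nonzero rows, so rank(PB) = 2.

2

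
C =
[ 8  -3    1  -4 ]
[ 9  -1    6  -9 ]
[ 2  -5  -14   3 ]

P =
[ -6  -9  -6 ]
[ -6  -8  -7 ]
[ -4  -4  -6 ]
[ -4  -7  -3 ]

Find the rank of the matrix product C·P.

2

First compute CP:
[[-18, -24, -21],
 [-36, -34, -56],
 [ 62,  57,  98]]
Now row reduce the product.
R2 ← R2 − (2)·R1: [0, 14, -14]
R3 ← R3 + (31/9)·R1: [0, -77/3, 77/3]
R3 ← R3 + (11/6)·R2: [0, 0, 0]
2 nonzero rows, so rank(CP) = 2.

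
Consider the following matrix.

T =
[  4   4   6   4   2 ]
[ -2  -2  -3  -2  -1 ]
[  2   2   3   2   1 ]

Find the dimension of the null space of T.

Row reduce to echelon form.
R2 ← R2 + (1/2)·R1: [0, 0, 0, 0, 0]
R3 ← R3 − (1/2)·R1: [0, 0, 0, 0, 0]
1 nonzero row, so rank(T) = 1.
T has 5 columns; by rank–nullity, nullity = 5 − 1 = 4.

4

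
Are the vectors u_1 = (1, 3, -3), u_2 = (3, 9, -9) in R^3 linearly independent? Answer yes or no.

no

Form the matrix with these vectors as rows and row reduce.
R2 ← R2 − (3)·R1: [0, 0, 0]
1 nonzero row, so the 2 vectors span a space of dimension 1.
Since 1 < 2, the vectors are linearly dependent.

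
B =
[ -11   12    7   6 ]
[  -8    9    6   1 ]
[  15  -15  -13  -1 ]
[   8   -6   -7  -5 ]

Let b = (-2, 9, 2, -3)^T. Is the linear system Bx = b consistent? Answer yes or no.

no

Row reduce the augmented matrix [B | b].
R2 ← R2 − (8/11)·R1: [0, 3/11, 10/11, -37/11, 115/11]
R3 ← R3 + (15/11)·R1: [0, 15/11, -38/11, 79/11, -8/11]
R4 ← R4 + (8/11)·R1: [0, 30/11, -21/11, -7/11, -49/11]
R3 ← R3 − (5)·R2: [0, 0, -8, 24, -53]
R4 ← R4 − (10)·R2: [0, 0, -11, 33, -109]
R4 ← R4 − (11/8)·R3: [0, 0, 0, 0, -289/8]
The echelon form has 4 nonzero rows; the last pivot sits in the augmented column, so rank(B) = 3 but rank([B|b]) = 4.
Since the ranks differ, the system is inconsistent.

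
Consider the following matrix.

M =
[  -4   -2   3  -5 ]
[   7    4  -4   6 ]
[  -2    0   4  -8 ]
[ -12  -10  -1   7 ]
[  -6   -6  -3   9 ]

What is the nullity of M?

Row reduce to echelon form.
R2 ← R2 + (7/4)·R1: [0, 1/2, 5/4, -11/4]
R3 ← R3 − (1/2)·R1: [0, 1, 5/2, -11/2]
R4 ← R4 − (3)·R1: [0, -4, -10, 22]
R5 ← R5 − (3/2)·R1: [0, -3, -15/2, 33/2]
R3 ← R3 − (2)·R2: [0, 0, 0, 0]
R4 ← R4 + (8)·R2: [0, 0, 0, 0]
R5 ← R5 + (6)·R2: [0, 0, 0, 0]
2 nonzero rows, so rank(M) = 2.
M has 4 columns; by rank–nullity, nullity = 4 − 2 = 2.

2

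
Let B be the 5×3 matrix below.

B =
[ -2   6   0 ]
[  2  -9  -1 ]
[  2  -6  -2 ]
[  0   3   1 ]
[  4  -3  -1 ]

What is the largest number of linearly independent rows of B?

Row reduce to echelon form.
R2 ← R2 + R1: [0, -3, -1]
R3 ← R3 + R1: [0, 0, -2]
R5 ← R5 + (2)·R1: [0, 9, -1]
R4 ← R4 + R2: [0, 0, 0]
R5 ← R5 + (3)·R2: [0, 0, -4]
R5 ← R5 − (2)·R3: [0, 0, 0]
Echelon form has 3 nonzero rows, so rank(B) = 3.
The rank gives the maximum number of linearly independent rows: 3.

3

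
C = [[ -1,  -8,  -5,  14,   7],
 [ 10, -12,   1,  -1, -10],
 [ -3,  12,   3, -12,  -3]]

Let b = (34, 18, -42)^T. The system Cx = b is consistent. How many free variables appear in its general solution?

2

Row reduce the augmented matrix [C | b].
R2 ← R2 + (10)·R1: [0, -92, -49, 139, 60, 358]
R3 ← R3 − (3)·R1: [0, 36, 18, -54, -24, -144]
R3 ← R3 + (9/23)·R2: [0, 0, -27/23, 9/23, -12/23, -90/23]
The echelon form has 3 nonzero rows, and every pivot lies in the first 5 columns, so rank(C) = rank([C|b]) = 3.
The system is consistent.
Free variables = (unknowns) − (rank) = 5 − 3 = 2.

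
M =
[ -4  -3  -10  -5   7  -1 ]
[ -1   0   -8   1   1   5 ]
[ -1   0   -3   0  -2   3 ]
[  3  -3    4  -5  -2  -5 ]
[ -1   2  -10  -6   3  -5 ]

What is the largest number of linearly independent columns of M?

5

Row reduce to echelon form.
R2 ← R2 − (1/4)·R1: [0, 3/4, -11/2, 9/4, -3/4, 21/4]
R3 ← R3 − (1/4)·R1: [0, 3/4, -1/2, 5/4, -15/4, 13/4]
R4 ← R4 + (3/4)·R1: [0, -21/4, -7/2, -35/4, 13/4, -23/4]
R5 ← R5 − (1/4)·R1: [0, 11/4, -15/2, -19/4, 5/4, -19/4]
R3 ← R3 − R2: [0, 0, 5, -1, -3, -2]
R4 ← R4 + (7)·R2: [0, 0, -42, 7, -2, 31]
R5 ← R5 − (11/3)·R2: [0, 0, 38/3, -13, 4, -24]
R4 ← R4 + (42/5)·R3: [0, 0, 0, -7/5, -136/5, 71/5]
R5 ← R5 − (38/15)·R3: [0, 0, 0, -157/15, 58/5, -284/15]
R5 ← R5 − (157/21)·R4: [0, 0, 0, 0, 4514/21, -2627/21]
Echelon form has 5 nonzero rows, so rank(M) = 5.
The rank gives the maximum number of linearly independent columns: 5.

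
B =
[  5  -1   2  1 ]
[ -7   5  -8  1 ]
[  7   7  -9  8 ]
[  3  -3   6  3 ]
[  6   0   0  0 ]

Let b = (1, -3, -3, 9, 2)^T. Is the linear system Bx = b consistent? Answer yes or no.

no

Row reduce the augmented matrix [B | b].
R2 ← R2 + (7/5)·R1: [0, 18/5, -26/5, 12/5, -8/5]
R3 ← R3 − (7/5)·R1: [0, 42/5, -59/5, 33/5, -22/5]
R4 ← R4 − (3/5)·R1: [0, -12/5, 24/5, 12/5, 42/5]
R5 ← R5 − (6/5)·R1: [0, 6/5, -12/5, -6/5, 4/5]
R3 ← R3 − (7/3)·R2: [0, 0, 1/3, 1, -2/3]
R4 ← R4 + (2/3)·R2: [0, 0, 4/3, 4, 22/3]
R5 ← R5 − (1/3)·R2: [0, 0, -2/3, -2, 4/3]
R4 ← R4 − (4)·R3: [0, 0, 0, 0, 10]
R5 ← R5 + (2)·R3: [0, 0, 0, 0, 0]
The echelon form has 4 nonzero rows; the last pivot sits in the augmented column, so rank(B) = 3 but rank([B|b]) = 4.
Since the ranks differ, the system is inconsistent.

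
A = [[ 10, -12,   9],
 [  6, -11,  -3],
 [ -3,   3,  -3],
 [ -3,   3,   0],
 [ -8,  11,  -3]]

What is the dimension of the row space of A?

3

Row reduce to echelon form.
R2 ← R2 − (3/5)·R1: [0, -19/5, -42/5]
R3 ← R3 + (3/10)·R1: [0, -3/5, -3/10]
R4 ← R4 + (3/10)·R1: [0, -3/5, 27/10]
R5 ← R5 + (4/5)·R1: [0, 7/5, 21/5]
R3 ← R3 − (3/19)·R2: [0, 0, 39/38]
R4 ← R4 − (3/19)·R2: [0, 0, 153/38]
R5 ← R5 + (7/19)·R2: [0, 0, 21/19]
R4 ← R4 − (51/13)·R3: [0, 0, 0]
R5 ← R5 − (14/13)·R3: [0, 0, 0]
Echelon form has 3 nonzero rows, so rank(A) = 3.
The row space has dimension equal to the rank: 3.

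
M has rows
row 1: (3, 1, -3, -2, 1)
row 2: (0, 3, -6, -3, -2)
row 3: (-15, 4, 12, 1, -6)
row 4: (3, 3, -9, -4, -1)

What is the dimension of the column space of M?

3

Row reduce to echelon form.
R3 ← R3 + (5)·R1: [0, 9, -3, -9, -1]
R4 ← R4 − R1: [0, 2, -6, -2, -2]
R3 ← R3 − (3)·R2: [0, 0, 15, 0, 5]
R4 ← R4 − (2/3)·R2: [0, 0, -2, 0, -2/3]
R4 ← R4 + (2/15)·R3: [0, 0, 0, 0, 0]
Echelon form has 3 nonzero rows, so rank(M) = 3.
The column space has dimension equal to the rank: 3.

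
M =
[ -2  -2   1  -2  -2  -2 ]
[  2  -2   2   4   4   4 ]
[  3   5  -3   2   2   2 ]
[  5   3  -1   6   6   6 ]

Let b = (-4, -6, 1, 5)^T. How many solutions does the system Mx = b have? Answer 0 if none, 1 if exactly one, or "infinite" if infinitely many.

Row reduce the augmented matrix [M | b].
R2 ← R2 + R1: [0, -4, 3, 2, 2, 2, -10]
R3 ← R3 + (3/2)·R1: [0, 2, -3/2, -1, -1, -1, -5]
R4 ← R4 + (5/2)·R1: [0, -2, 3/2, 1, 1, 1, -5]
R3 ← R3 + (1/2)·R2: [0, 0, 0, 0, 0, 0, -10]
R4 ← R4 − (1/2)·R2: [0, 0, 0, 0, 0, 0, 0]
The echelon form has 3 nonzero rows; the last pivot sits in the augmented column, so rank(M) = 2 but rank([M|b]) = 3.
Since the ranks differ, the system is inconsistent.
It has no solutions.

0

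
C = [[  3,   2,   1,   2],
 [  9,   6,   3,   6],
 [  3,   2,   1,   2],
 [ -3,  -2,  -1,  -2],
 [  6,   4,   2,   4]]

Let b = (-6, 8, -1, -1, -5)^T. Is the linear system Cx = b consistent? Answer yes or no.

no

Row reduce the augmented matrix [C | b].
R2 ← R2 − (3)·R1: [0, 0, 0, 0, 26]
R3 ← R3 − R1: [0, 0, 0, 0, 5]
R4 ← R4 + R1: [0, 0, 0, 0, -7]
R5 ← R5 − (2)·R1: [0, 0, 0, 0, 7]
R3 ← R3 − (5/26)·R2: [0, 0, 0, 0, 0]
R4 ← R4 + (7/26)·R2: [0, 0, 0, 0, 0]
R5 ← R5 − (7/26)·R2: [0, 0, 0, 0, 0]
The echelon form has 2 nonzero rows; the last pivot sits in the augmented column, so rank(C) = 1 but rank([C|b]) = 2.
Since the ranks differ, the system is inconsistent.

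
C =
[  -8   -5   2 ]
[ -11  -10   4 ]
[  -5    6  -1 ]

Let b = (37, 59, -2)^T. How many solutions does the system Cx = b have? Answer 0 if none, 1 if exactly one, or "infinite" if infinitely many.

Row reduce the augmented matrix [C | b].
R2 ← R2 − (11/8)·R1: [0, -25/8, 5/4, 65/8]
R3 ← R3 − (5/8)·R1: [0, 73/8, -9/4, -201/8]
R3 ← R3 + (73/25)·R2: [0, 0, 7/5, -7/5]
The echelon form has 3 nonzero rows, and every pivot lies in the first 3 columns, so rank(C) = rank([C|b]) = 3.
The system is consistent.
rank = 3 = number of unknowns, so the solution is unique.

1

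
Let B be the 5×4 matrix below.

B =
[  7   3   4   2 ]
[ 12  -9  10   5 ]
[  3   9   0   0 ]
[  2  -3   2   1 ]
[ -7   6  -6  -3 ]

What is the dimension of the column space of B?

2

Row reduce to echelon form.
R2 ← R2 − (12/7)·R1: [0, -99/7, 22/7, 11/7]
R3 ← R3 − (3/7)·R1: [0, 54/7, -12/7, -6/7]
R4 ← R4 − (2/7)·R1: [0, -27/7, 6/7, 3/7]
R5 ← R5 + R1: [0, 9, -2, -1]
R3 ← R3 + (6/11)·R2: [0, 0, 0, 0]
R4 ← R4 − (3/11)·R2: [0, 0, 0, 0]
R5 ← R5 + (7/11)·R2: [0, 0, 0, 0]
Echelon form has 2 nonzero rows, so rank(B) = 2.
The column space has dimension equal to the rank: 2.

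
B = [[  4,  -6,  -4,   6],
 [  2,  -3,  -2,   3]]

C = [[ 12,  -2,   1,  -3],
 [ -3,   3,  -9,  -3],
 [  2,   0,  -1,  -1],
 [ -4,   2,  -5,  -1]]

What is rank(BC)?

First compute BC:
[[ 34, -14,  32,   4],
 [ 17,  -7,  16,   2]]
Now row reduce the product.
R2 ← R2 − (1/2)·R1: [0, 0, 0, 0]
1 nonzero row, so rank(BC) = 1.

1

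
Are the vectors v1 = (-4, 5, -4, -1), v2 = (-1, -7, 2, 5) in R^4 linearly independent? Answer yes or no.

yes

Form the matrix with these vectors as rows and row reduce.
R2 ← R2 − (1/4)·R1: [0, -33/4, 3, 21/4]
2 nonzero rows, so the 2 vectors span a space of dimension 2.
Since 2 = 2, the vectors are linearly independent.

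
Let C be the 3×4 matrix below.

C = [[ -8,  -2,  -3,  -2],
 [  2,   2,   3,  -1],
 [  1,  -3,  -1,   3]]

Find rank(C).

3

Row reduce to echelon form.
R2 ← R2 + (1/4)·R1: [0, 3/2, 9/4, -3/2]
R3 ← R3 + (1/8)·R1: [0, -13/4, -11/8, 11/4]
R3 ← R3 + (13/6)·R2: [0, 0, 7/2, -1/2]
Echelon form has 3 nonzero rows, so rank(C) = 3.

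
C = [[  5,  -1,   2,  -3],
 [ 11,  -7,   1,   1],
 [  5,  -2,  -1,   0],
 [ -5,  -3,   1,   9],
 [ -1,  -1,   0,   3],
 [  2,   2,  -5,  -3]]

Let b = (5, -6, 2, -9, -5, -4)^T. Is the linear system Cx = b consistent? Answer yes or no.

Row reduce the augmented matrix [C | b].
R2 ← R2 − (11/5)·R1: [0, -24/5, -17/5, 38/5, -17]
R3 ← R3 − R1: [0, -1, -3, 3, -3]
R4 ← R4 + R1: [0, -4, 3, 6, -4]
R5 ← R5 + (1/5)·R1: [0, -6/5, 2/5, 12/5, -4]
R6 ← R6 − (2/5)·R1: [0, 12/5, -29/5, -9/5, -6]
R3 ← R3 − (5/24)·R2: [0, 0, -55/24, 17/12, 13/24]
R4 ← R4 − (5/6)·R2: [0, 0, 35/6, -1/3, 61/6]
R5 ← R5 − (1/4)·R2: [0, 0, 5/4, 1/2, 1/4]
R6 ← R6 + (1/2)·R2: [0, 0, -15/2, 2, -29/2]
R4 ← R4 + (28/11)·R3: [0, 0, 0, 36/11, 127/11]
R5 ← R5 + (6/11)·R3: [0, 0, 0, 14/11, 6/11]
R6 ← R6 − (36/11)·R3: [0, 0, 0, -29/11, -179/11]
R5 ← R5 − (7/18)·R4: [0, 0, 0, 0, -71/18]
R6 ← R6 + (29/36)·R4: [0, 0, 0, 0, -251/36]
R6 ← R6 − (251/142)·R5: [0, 0, 0, 0, 0]
The echelon form has 5 nonzero rows; the last pivot sits in the augmented column, so rank(C) = 4 but rank([C|b]) = 5.
Since the ranks differ, the system is inconsistent.

no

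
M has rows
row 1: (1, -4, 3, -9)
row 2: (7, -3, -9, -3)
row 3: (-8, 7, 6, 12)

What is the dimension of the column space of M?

2

Row reduce to echelon form.
R2 ← R2 − (7)·R1: [0, 25, -30, 60]
R3 ← R3 + (8)·R1: [0, -25, 30, -60]
R3 ← R3 + R2: [0, 0, 0, 0]
Echelon form has 2 nonzero rows, so rank(M) = 2.
The column space has dimension equal to the rank: 2.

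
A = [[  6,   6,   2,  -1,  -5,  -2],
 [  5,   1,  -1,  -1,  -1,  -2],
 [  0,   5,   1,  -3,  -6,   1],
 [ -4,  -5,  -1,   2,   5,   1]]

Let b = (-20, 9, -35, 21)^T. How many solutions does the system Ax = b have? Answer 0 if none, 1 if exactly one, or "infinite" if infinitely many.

Row reduce the augmented matrix [A | b].
R2 ← R2 − (5/6)·R1: [0, -4, -8/3, -1/6, 19/6, -1/3, 77/3]
R4 ← R4 + (2/3)·R1: [0, -1, 1/3, 4/3, 5/3, -1/3, 23/3]
R3 ← R3 + (5/4)·R2: [0, 0, -7/3, -77/24, -49/24, 7/12, -35/12]
R4 ← R4 − (1/4)·R2: [0, 0, 1, 11/8, 7/8, -1/4, 5/4]
R4 ← R4 + (3/7)·R3: [0, 0, 0, 0, 0, 0, 0]
The echelon form has 3 nonzero rows, and every pivot lies in the first 6 columns, so rank(A) = rank([A|b]) = 3.
The system is consistent.
rank = 3 < 6 unknowns, so there are infinitely many solutions.

infinite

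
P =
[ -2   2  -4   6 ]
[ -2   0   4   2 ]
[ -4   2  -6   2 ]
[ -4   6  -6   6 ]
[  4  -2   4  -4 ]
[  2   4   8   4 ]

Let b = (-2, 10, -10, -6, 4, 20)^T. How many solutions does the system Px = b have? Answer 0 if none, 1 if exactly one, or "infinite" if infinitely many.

1

Row reduce the augmented matrix [P | b].
R2 ← R2 − R1: [0, -2, 8, -4, 12]
R3 ← R3 − (2)·R1: [0, -2, 2, -10, -6]
R4 ← R4 − (2)·R1: [0, 2, 2, -6, -2]
R5 ← R5 + (2)·R1: [0, 2, -4, 8, 0]
R6 ← R6 + R1: [0, 6, 4, 10, 18]
R3 ← R3 − R2: [0, 0, -6, -6, -18]
R4 ← R4 + R2: [0, 0, 10, -10, 10]
R5 ← R5 + R2: [0, 0, 4, 4, 12]
R6 ← R6 + (3)·R2: [0, 0, 28, -2, 54]
R4 ← R4 + (5/3)·R3: [0, 0, 0, -20, -20]
R5 ← R5 + (2/3)·R3: [0, 0, 0, 0, 0]
R6 ← R6 + (14/3)·R3: [0, 0, 0, -30, -30]
R6 ← R6 − (3/2)·R4: [0, 0, 0, 0, 0]
The echelon form has 4 nonzero rows, and every pivot lies in the first 4 columns, so rank(P) = rank([P|b]) = 4.
The system is consistent.
rank = 4 = number of unknowns, so the solution is unique.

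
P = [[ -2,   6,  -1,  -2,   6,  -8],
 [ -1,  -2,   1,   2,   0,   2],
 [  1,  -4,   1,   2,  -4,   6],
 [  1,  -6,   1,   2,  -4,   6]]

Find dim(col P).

Row reduce to echelon form.
R2 ← R2 − (1/2)·R1: [0, -5, 3/2, 3, -3, 6]
R3 ← R3 + (1/2)·R1: [0, -1, 1/2, 1, -1, 2]
R4 ← R4 + (1/2)·R1: [0, -3, 1/2, 1, -1, 2]
R3 ← R3 − (1/5)·R2: [0, 0, 1/5, 2/5, -2/5, 4/5]
R4 ← R4 − (3/5)·R2: [0, 0, -2/5, -4/5, 4/5, -8/5]
R4 ← R4 + (2)·R3: [0, 0, 0, 0, 0, 0]
Echelon form has 3 nonzero rows, so rank(P) = 3.
The column space has dimension equal to the rank: 3.

3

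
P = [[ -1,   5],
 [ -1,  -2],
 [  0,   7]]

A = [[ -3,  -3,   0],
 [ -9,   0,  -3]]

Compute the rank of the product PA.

First compute PA:
[[-42,   3, -15],
 [ 21,   3,   6],
 [-63,   0, -21]]
Now row reduce the product.
R2 ← R2 + (1/2)·R1: [0, 9/2, -3/2]
R3 ← R3 − (3/2)·R1: [0, -9/2, 3/2]
R3 ← R3 + R2: [0, 0, 0]
2 nonzero rows, so rank(PA) = 2.

2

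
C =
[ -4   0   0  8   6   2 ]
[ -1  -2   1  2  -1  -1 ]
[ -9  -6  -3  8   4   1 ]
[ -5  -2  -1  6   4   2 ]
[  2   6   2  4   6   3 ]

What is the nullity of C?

Row reduce to echelon form.
R2 ← R2 − (1/4)·R1: [0, -2, 1, 0, -5/2, -3/2]
R3 ← R3 − (9/4)·R1: [0, -6, -3, -10, -19/2, -7/2]
R4 ← R4 − (5/4)·R1: [0, -2, -1, -4, -7/2, -1/2]
R5 ← R5 + (1/2)·R1: [0, 6, 2, 8, 9, 4]
R3 ← R3 − (3)·R2: [0, 0, -6, -10, -2, 1]
R4 ← R4 − R2: [0, 0, -2, -4, -1, 1]
R5 ← R5 + (3)·R2: [0, 0, 5, 8, 3/2, -1/2]
R4 ← R4 − (1/3)·R3: [0, 0, 0, -2/3, -1/3, 2/3]
R5 ← R5 + (5/6)·R3: [0, 0, 0, -1/3, -1/6, 1/3]
R5 ← R5 − (1/2)·R4: [0, 0, 0, 0, 0, 0]
4 nonzero rows, so rank(C) = 4.
C has 6 columns; by rank–nullity, nullity = 6 − 4 = 2.

2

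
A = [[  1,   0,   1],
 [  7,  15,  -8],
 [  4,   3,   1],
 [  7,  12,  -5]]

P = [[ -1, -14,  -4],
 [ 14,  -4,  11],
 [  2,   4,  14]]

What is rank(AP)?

First compute AP:
[[  1, -10,  10],
 [187, -190,  25],
 [ 40, -64,  31],
 [151, -166,  34]]
Now row reduce the product.
R2 ← R2 − (187)·R1: [0, 1680, -1845]
R3 ← R3 − (40)·R1: [0, 336, -369]
R4 ← R4 − (151)·R1: [0, 1344, -1476]
R3 ← R3 − (1/5)·R2: [0, 0, 0]
R4 ← R4 − (4/5)·R2: [0, 0, 0]
2 nonzero rows, so rank(AP) = 2.

2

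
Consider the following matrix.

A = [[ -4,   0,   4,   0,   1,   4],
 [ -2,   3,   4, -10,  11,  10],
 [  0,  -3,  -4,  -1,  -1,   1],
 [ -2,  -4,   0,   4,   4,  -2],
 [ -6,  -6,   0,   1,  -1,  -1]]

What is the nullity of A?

Row reduce to echelon form.
R2 ← R2 − (1/2)·R1: [0, 3, 2, -10, 21/2, 8]
R4 ← R4 − (1/2)·R1: [0, -4, -2, 4, 7/2, -4]
R5 ← R5 − (3/2)·R1: [0, -6, -6, 1, -5/2, -7]
R3 ← R3 + R2: [0, 0, -2, -11, 19/2, 9]
R4 ← R4 + (4/3)·R2: [0, 0, 2/3, -28/3, 35/2, 20/3]
R5 ← R5 + (2)·R2: [0, 0, -2, -19, 37/2, 9]
R4 ← R4 + (1/3)·R3: [0, 0, 0, -13, 62/3, 29/3]
R5 ← R5 − R3: [0, 0, 0, -8, 9, 0]
R5 ← R5 − (8/13)·R4: [0, 0, 0, 0, -145/39, -232/39]
5 nonzero rows, so rank(A) = 5.
A has 6 columns; by rank–nullity, nullity = 6 − 5 = 1.

1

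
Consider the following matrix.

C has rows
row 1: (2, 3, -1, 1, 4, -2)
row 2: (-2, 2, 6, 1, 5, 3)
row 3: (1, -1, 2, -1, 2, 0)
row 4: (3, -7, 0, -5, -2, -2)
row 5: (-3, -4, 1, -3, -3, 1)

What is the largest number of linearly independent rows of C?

Row reduce to echelon form.
R2 ← R2 + R1: [0, 5, 5, 2, 9, 1]
R3 ← R3 − (1/2)·R1: [0, -5/2, 5/2, -3/2, 0, 1]
R4 ← R4 − (3/2)·R1: [0, -23/2, 3/2, -13/2, -8, 1]
R5 ← R5 + (3/2)·R1: [0, 1/2, -1/2, -3/2, 3, -2]
R3 ← R3 + (1/2)·R2: [0, 0, 5, -1/2, 9/2, 3/2]
R4 ← R4 + (23/10)·R2: [0, 0, 13, -19/10, 127/10, 33/10]
R5 ← R5 − (1/10)·R2: [0, 0, -1, -17/10, 21/10, -21/10]
R4 ← R4 − (13/5)·R3: [0, 0, 0, -3/5, 1, -3/5]
R5 ← R5 + (1/5)·R3: [0, 0, 0, -9/5, 3, -9/5]
R5 ← R5 − (3)·R4: [0, 0, 0, 0, 0, 0]
Echelon form has 4 nonzero rows, so rank(C) = 4.
The rank gives the maximum number of linearly independent rows: 4.

4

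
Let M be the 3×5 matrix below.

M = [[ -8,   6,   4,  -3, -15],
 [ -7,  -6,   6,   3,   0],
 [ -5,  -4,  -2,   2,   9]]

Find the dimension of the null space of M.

Row reduce to echelon form.
R2 ← R2 − (7/8)·R1: [0, -45/4, 5/2, 45/8, 105/8]
R3 ← R3 − (5/8)·R1: [0, -31/4, -9/2, 31/8, 147/8]
R3 ← R3 − (31/45)·R2: [0, 0, -56/9, 0, 28/3]
3 nonzero rows, so rank(M) = 3.
M has 5 columns; by rank–nullity, nullity = 5 − 3 = 2.

2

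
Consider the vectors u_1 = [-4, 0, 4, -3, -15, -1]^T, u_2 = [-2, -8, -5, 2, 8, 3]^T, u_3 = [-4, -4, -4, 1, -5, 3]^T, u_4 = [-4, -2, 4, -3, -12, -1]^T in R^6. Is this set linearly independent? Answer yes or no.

Form the matrix with these vectors as rows and row reduce.
R2 ← R2 − (1/2)·R1: [0, -8, -7, 7/2, 31/2, 7/2]
R3 ← R3 − R1: [0, -4, -8, 4, 10, 4]
R4 ← R4 − R1: [0, -2, 0, 0, 3, 0]
R3 ← R3 − (1/2)·R2: [0, 0, -9/2, 9/4, 9/4, 9/4]
R4 ← R4 − (1/4)·R2: [0, 0, 7/4, -7/8, -7/8, -7/8]
R4 ← R4 + (7/18)·R3: [0, 0, 0, 0, 0, 0]
3 nonzero rows, so the 4 vectors span a space of dimension 3.
Since 3 < 4, the vectors are linearly dependent.

no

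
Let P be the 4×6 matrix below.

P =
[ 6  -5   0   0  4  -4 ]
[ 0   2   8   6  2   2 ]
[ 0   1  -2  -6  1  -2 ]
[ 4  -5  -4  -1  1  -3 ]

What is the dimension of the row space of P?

3

Row reduce to echelon form.
R4 ← R4 − (2/3)·R1: [0, -5/3, -4, -1, -5/3, -1/3]
R3 ← R3 − (1/2)·R2: [0, 0, -6, -9, 0, -3]
R4 ← R4 + (5/6)·R2: [0, 0, 8/3, 4, 0, 4/3]
R4 ← R4 + (4/9)·R3: [0, 0, 0, 0, 0, 0]
Echelon form has 3 nonzero rows, so rank(P) = 3.
The row space has dimension equal to the rank: 3.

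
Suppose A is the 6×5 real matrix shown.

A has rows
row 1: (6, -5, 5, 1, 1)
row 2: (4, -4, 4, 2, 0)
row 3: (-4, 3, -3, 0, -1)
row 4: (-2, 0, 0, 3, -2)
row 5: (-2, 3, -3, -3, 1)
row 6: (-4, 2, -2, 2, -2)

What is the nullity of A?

3

Row reduce to echelon form.
R2 ← R2 − (2/3)·R1: [0, -2/3, 2/3, 4/3, -2/3]
R3 ← R3 + (2/3)·R1: [0, -1/3, 1/3, 2/3, -1/3]
R4 ← R4 + (1/3)·R1: [0, -5/3, 5/3, 10/3, -5/3]
R5 ← R5 + (1/3)·R1: [0, 4/3, -4/3, -8/3, 4/3]
R6 ← R6 + (2/3)·R1: [0, -4/3, 4/3, 8/3, -4/3]
R3 ← R3 − (1/2)·R2: [0, 0, 0, 0, 0]
R4 ← R4 − (5/2)·R2: [0, 0, 0, 0, 0]
R5 ← R5 + (2)·R2: [0, 0, 0, 0, 0]
R6 ← R6 − (2)·R2: [0, 0, 0, 0, 0]
2 nonzero rows, so rank(A) = 2.
A has 5 columns; by rank–nullity, nullity = 5 − 2 = 3.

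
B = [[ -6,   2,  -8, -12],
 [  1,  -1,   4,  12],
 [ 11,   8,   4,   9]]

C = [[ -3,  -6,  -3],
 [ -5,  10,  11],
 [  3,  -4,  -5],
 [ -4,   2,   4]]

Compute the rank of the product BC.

2

First compute BC:
[[ 32,  64,  32],
 [-34,  -8,  14],
 [-97,  16,  71]]
Now row reduce the product.
R2 ← R2 + (17/16)·R1: [0, 60, 48]
R3 ← R3 + (97/32)·R1: [0, 210, 168]
R3 ← R3 − (7/2)·R2: [0, 0, 0]
2 nonzero rows, so rank(BC) = 2.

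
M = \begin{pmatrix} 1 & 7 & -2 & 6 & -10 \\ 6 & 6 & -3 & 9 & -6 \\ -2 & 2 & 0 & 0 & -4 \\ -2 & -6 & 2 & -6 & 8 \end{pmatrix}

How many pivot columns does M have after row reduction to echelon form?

2

Row reduce to echelon form.
R2 ← R2 − (6)·R1: [0, -36, 9, -27, 54]
R3 ← R3 + (2)·R1: [0, 16, -4, 12, -24]
R4 ← R4 + (2)·R1: [0, 8, -2, 6, -12]
R3 ← R3 + (4/9)·R2: [0, 0, 0, 0, 0]
R4 ← R4 + (2/9)·R2: [0, 0, 0, 0, 0]
Echelon form has 2 nonzero rows, so rank(M) = 2.
Each nonzero row contributes one pivot column: 2 pivot columns.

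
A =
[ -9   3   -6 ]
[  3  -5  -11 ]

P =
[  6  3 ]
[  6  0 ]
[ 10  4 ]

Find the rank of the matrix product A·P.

First compute AP:
[[-96, -51],
 [-122, -35]]
Now row reduce the product.
R2 ← R2 − (61/48)·R1: [0, 477/16]
2 nonzero rows, so rank(AP) = 2.

2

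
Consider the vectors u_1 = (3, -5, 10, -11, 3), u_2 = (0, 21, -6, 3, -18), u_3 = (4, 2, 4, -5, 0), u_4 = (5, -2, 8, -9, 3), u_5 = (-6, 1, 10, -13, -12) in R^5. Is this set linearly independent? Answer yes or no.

Form the matrix with these vectors as rows and row reduce.
R3 ← R3 − (4/3)·R1: [0, 26/3, -28/3, 29/3, -4]
R4 ← R4 − (5/3)·R1: [0, 19/3, -26/3, 28/3, -2]
R5 ← R5 + (2)·R1: [0, -9, 30, -35, -6]
R3 ← R3 − (26/63)·R2: [0, 0, -48/7, 59/7, 24/7]
R4 ← R4 − (19/63)·R2: [0, 0, -48/7, 59/7, 24/7]
R5 ← R5 + (3/7)·R2: [0, 0, 192/7, -236/7, -96/7]
R4 ← R4 − R3: [0, 0, 0, 0, 0]
R5 ← R5 + (4)·R3: [0, 0, 0, 0, 0]
3 nonzero rows, so the 5 vectors span a space of dimension 3.
Since 3 < 5, the vectors are linearly dependent.

no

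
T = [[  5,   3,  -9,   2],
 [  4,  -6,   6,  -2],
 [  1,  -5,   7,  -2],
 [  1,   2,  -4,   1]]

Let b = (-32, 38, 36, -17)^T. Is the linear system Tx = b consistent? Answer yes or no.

yes

Row reduce the augmented matrix [T | b].
R2 ← R2 − (4/5)·R1: [0, -42/5, 66/5, -18/5, 318/5]
R3 ← R3 − (1/5)·R1: [0, -28/5, 44/5, -12/5, 212/5]
R4 ← R4 − (1/5)·R1: [0, 7/5, -11/5, 3/5, -53/5]
R3 ← R3 − (2/3)·R2: [0, 0, 0, 0, 0]
R4 ← R4 + (1/6)·R2: [0, 0, 0, 0, 0]
The echelon form has 2 nonzero rows, and every pivot lies in the first 4 columns, so rank(T) = rank([T|b]) = 2.
The system is consistent.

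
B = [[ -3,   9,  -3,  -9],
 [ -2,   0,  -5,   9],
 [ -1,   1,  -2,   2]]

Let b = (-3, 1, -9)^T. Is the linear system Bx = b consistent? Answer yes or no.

no

Row reduce the augmented matrix [B | b].
R2 ← R2 − (2/3)·R1: [0, -6, -3, 15, 3]
R3 ← R3 − (1/3)·R1: [0, -2, -1, 5, -8]
R3 ← R3 − (1/3)·R2: [0, 0, 0, 0, -9]
The echelon form has 3 nonzero rows; the last pivot sits in the augmented column, so rank(B) = 2 but rank([B|b]) = 3.
Since the ranks differ, the system is inconsistent.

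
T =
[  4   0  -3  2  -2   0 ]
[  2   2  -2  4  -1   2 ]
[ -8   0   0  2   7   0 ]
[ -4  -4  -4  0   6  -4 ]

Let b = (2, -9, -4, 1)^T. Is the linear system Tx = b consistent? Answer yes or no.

Row reduce the augmented matrix [T | b].
R2 ← R2 − (1/2)·R1: [0, 2, -1/2, 3, 0, 2, -10]
R3 ← R3 + (2)·R1: [0, 0, -6, 6, 3, 0, 0]
R4 ← R4 + R1: [0, -4, -7, 2, 4, -4, 3]
R4 ← R4 + (2)·R2: [0, 0, -8, 8, 4, 0, -17]
R4 ← R4 − (4/3)·R3: [0, 0, 0, 0, 0, 0, -17]
The echelon form has 4 nonzero rows; the last pivot sits in the augmented column, so rank(T) = 3 but rank([T|b]) = 4.
Since the ranks differ, the system is inconsistent.

no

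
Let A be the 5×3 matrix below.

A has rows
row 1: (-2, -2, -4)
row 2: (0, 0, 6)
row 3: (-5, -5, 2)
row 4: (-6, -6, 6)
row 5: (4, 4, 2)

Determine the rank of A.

Row reduce to echelon form.
R3 ← R3 − (5/2)·R1: [0, 0, 12]
R4 ← R4 − (3)·R1: [0, 0, 18]
R5 ← R5 + (2)·R1: [0, 0, -6]
R3 ← R3 − (2)·R2: [0, 0, 0]
R4 ← R4 − (3)·R2: [0, 0, 0]
R5 ← R5 + R2: [0, 0, 0]
Echelon form has 2 nonzero rows, so rank(A) = 2.

2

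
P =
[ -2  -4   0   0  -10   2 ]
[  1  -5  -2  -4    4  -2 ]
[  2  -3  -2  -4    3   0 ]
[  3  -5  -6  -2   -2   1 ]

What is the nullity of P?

Row reduce to echelon form.
R2 ← R2 + (1/2)·R1: [0, -7, -2, -4, -1, -1]
R3 ← R3 + R1: [0, -7, -2, -4, -7, 2]
R4 ← R4 + (3/2)·R1: [0, -11, -6, -2, -17, 4]
R3 ← R3 − R2: [0, 0, 0, 0, -6, 3]
R4 ← R4 − (11/7)·R2: [0, 0, -20/7, 30/7, -108/7, 39/7]
Swap R3 ↔ R4
4 nonzero rows, so rank(P) = 4.
P has 6 columns; by rank–nullity, nullity = 6 − 4 = 2.

2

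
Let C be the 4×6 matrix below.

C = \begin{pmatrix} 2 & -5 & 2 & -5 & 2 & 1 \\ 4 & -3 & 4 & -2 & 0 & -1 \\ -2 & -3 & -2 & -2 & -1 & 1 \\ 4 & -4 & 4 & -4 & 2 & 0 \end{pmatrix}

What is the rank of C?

Row reduce to echelon form.
R2 ← R2 − (2)·R1: [0, 7, 0, 8, -4, -3]
R3 ← R3 + R1: [0, -8, 0, -7, 1, 2]
R4 ← R4 − (2)·R1: [0, 6, 0, 6, -2, -2]
R3 ← R3 + (8/7)·R2: [0, 0, 0, 15/7, -25/7, -10/7]
R4 ← R4 − (6/7)·R2: [0, 0, 0, -6/7, 10/7, 4/7]
R4 ← R4 + (2/5)·R3: [0, 0, 0, 0, 0, 0]
Echelon form has 3 nonzero rows, so rank(C) = 3.

3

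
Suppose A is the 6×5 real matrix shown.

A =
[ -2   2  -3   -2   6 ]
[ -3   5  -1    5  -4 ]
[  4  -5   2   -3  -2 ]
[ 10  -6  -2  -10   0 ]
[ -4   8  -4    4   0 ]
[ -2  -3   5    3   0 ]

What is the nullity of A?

1

Row reduce to echelon form.
R2 ← R2 − (3/2)·R1: [0, 2, 7/2, 8, -13]
R3 ← R3 + (2)·R1: [0, -1, -4, -7, 10]
R4 ← R4 + (5)·R1: [0, 4, -17, -20, 30]
R5 ← R5 − (2)·R1: [0, 4, 2, 8, -12]
R6 ← R6 − R1: [0, -5, 8, 5, -6]
R3 ← R3 + (1/2)·R2: [0, 0, -9/4, -3, 7/2]
R4 ← R4 − (2)·R2: [0, 0, -24, -36, 56]
R5 ← R5 − (2)·R2: [0, 0, -5, -8, 14]
R6 ← R6 + (5/2)·R2: [0, 0, 67/4, 25, -77/2]
R4 ← R4 − (32/3)·R3: [0, 0, 0, -4, 56/3]
R5 ← R5 − (20/9)·R3: [0, 0, 0, -4/3, 56/9]
R6 ← R6 + (67/9)·R3: [0, 0, 0, 8/3, -112/9]
R5 ← R5 − (1/3)·R4: [0, 0, 0, 0, 0]
R6 ← R6 + (2/3)·R4: [0, 0, 0, 0, 0]
4 nonzero rows, so rank(A) = 4.
A has 5 columns; by rank–nullity, nullity = 5 − 4 = 1.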